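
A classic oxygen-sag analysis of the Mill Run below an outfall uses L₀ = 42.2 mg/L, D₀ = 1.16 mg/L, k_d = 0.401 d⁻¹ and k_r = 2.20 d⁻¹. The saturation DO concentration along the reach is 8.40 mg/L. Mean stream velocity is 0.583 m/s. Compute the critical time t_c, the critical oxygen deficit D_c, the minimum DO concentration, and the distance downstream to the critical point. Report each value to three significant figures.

At the critical point dD/dt = 0, so k_d L₀ e^(−k_d t) = k_r D. Substituting D(t) from the Streeter–Phelps equation and solving for t gives
t_c = ln[(k_r/k_d)(1 − D₀(k_r−k_d)/(k_d L₀))] / (k_r−k_d).
Here k_r−k_d = 1.799 d⁻¹ and 1 − D₀(k_r−k_d)/(k_d L₀) = 1 − 1.16×1.799/(0.401×42.2) = 0.8767, so
t_c = ln(5.486 × 0.8767) / 1.799 = 1.571 / 1.799 = 0.8731 d.
L(t_c) = L₀ e^(−k_d t_c) = 42.2 × 0.7046 = 29.73 mg/L, and at the critical point k_r D_c = k_d L, so D_c = (0.401/2.20) × 29.73 = 5.420 mg/L.
Minimum DO = C_s − D_c = 8.40 − 5.420 = 2.980 mg/L.
x_c = v t_c = 0.583 m/s × 0.8731 d × 86400 s/d = 43980 m ≈ 44.0 km.

t_c ≈ 0.873 d; D_c ≈ 5.42 mg/L; min DO ≈ 2.98 mg/L; x_c ≈ 44.0 km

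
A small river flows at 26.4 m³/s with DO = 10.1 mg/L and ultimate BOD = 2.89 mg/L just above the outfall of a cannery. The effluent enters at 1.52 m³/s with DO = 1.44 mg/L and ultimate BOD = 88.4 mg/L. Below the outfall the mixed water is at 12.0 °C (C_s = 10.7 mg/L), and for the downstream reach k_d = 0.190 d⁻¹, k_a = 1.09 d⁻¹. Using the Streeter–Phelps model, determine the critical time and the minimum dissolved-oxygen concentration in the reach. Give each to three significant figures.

t_c ≈ 0.700 d; minimum DO ≈ 9.55 mg/L

Mixed DO = (26.4×10.1 + 1.52×1.44)/(26.4+1.52) = 268.8/27.92 = 9.629 mg/L.
Mixed L₀ = (26.4×2.89 + 1.52×88.4)/(27.92) = 210.7/27.92 = 7.545 mg/L.
Initial deficit D₀ = C_s − DO₀ = 10.7 − 9.629 = 1.071 mg/L.
t_c = (1/0.9000) ln[(1.09/0.190)(1 − 1.071×0.9000/(0.190×7.545))] = 1.111 × ln(1.878) = 0.7002 d.
D_c = (0.190/1.09) × 7.545 × e^(−0.190×0.7002) = 0.1743 × 7.545 × 0.8754 = 1.151 mg/L.
Minimum DO = 10.7 − 1.151 = 9.549 mg/L.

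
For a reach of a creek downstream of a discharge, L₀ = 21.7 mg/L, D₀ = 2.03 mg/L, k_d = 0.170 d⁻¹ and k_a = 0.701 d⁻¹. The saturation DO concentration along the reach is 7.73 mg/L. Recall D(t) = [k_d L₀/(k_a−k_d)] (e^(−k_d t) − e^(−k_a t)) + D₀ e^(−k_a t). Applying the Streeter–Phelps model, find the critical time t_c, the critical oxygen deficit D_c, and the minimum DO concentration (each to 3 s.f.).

t_c ≈ 2.02 d; D_c ≈ 3.73 mg/L; min DO ≈ 4.00 mg/L

At the critical point dD/dt = 0, so k_d L₀ e^(−k_d t) = k_a D. Substituting D(t) from the Streeter–Phelps equation and solving for t gives
t_c = ln[(k_a/k_d)(1 − D₀(k_a−k_d)/(k_d L₀))] / (k_a−k_d).
Here k_a−k_d = 0.5310 d⁻¹ and 1 − D₀(k_a−k_d)/(k_d L₀) = 1 − 2.03×0.5310/(0.170×21.7) = 0.7078, so
t_c = ln(4.124 × 0.7078) / 0.5310 = 1.071 / 0.5310 = 2.017 d.
L(t_c) = L₀ e^(−k_d t_c) = 21.7 × 0.7097 = 15.40 mg/L, and at the critical point k_a D_c = k_d L, so D_c = (0.170/0.701) × 15.40 = 3.735 mg/L.
Minimum DO = C_s − D_c = 7.73 − 3.735 = 3.995 mg/L.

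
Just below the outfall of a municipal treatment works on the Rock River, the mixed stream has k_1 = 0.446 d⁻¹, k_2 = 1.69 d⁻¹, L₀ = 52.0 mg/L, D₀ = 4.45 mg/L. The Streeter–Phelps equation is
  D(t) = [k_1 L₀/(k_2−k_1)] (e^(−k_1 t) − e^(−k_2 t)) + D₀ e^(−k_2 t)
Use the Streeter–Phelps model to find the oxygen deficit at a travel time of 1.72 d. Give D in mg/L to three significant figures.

D ≈ 7.88 mg/L

k_1 L₀/(k_2−k_1) = 0.446×52.0/(1.69−0.446) = 23.19/1.244 = 18.64 mg/L.
e^(−k_1 t) = e^(−0.446×1.720) = 0.4643; e^(−k_2 t) = e^(−1.69×1.720) = 0.05465.
D = 18.64 × (0.4643 − 0.05465) + 4.45 × 0.05465 = 7.638 + 0.2432 = 7.881 mg/L.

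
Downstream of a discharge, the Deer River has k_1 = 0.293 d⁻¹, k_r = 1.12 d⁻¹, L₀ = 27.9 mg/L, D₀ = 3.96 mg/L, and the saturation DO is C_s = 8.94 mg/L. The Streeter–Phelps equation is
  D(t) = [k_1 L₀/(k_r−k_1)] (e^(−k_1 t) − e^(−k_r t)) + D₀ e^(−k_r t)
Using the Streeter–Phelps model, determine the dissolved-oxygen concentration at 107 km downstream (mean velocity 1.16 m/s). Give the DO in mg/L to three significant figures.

DO ≈ 3.50 mg/L

Travel time t = x/v = 107 km / (1.16 m/s) = 107000 m / 1.16 m/s = 92240 s = 1.068 d.
k_1 L₀/(k_r−k_1) = 0.293×27.9/(1.12−0.293) = 8.175/0.8270 = 9.885 mg/L.
e^(−k_1 t) = e^(−0.293×1.068) = 0.7314; e^(−k_r t) = e^(−1.12×1.068) = 0.3025.
D = 9.885 × (0.7314 − 0.3025) + 3.96 × 0.3025 = 4.240 + 1.198 = 5.437 mg/L.
DO = C_s − D = 8.94 − 5.437 = 3.503 mg/L.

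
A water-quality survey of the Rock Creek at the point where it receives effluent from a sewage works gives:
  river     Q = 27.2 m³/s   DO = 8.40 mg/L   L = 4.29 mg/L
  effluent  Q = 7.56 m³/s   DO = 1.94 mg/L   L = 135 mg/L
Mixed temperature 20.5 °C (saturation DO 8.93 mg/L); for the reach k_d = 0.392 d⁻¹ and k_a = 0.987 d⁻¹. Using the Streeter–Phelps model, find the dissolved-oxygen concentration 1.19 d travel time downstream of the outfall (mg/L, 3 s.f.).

DO ≈ 1.47 mg/L

Mixed DO = (27.2×8.40 + 7.56×1.94)/(27.2+7.56) = 243.1/34.76 = 6.995 mg/L.
Mixed L₀ = (27.2×4.29 + 7.56×135)/(34.76) = 1137/34.76 = 32.72 mg/L.
Initial deficit D₀ = C_s − DO₀ = 8.93 − 6.995 = 1.935 mg/L.
D(1.19) = [0.392×32.72/(0.987−0.392)](e^(−0.392×1.19) − e^(−0.987×1.19)) + 1.935 e^(−0.987×1.19)
= 21.56 × (0.6272 − 0.3090) + 1.935 × 0.3090 = 7.458 mg/L.
DO = 8.93 − 7.458 = 1.472 mg/L.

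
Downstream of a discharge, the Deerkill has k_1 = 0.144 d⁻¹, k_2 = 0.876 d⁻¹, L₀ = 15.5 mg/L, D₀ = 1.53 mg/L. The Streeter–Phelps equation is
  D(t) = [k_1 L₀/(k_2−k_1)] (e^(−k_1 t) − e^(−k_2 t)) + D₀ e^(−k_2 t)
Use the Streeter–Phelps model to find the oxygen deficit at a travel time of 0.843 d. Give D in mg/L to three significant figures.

k_1 L₀/(k_2−k_1) = 0.144×15.5/(0.876−0.144) = 2.232/0.7320 = 3.049 mg/L.
e^(−k_1 t) = e^(−0.144×0.8430) = 0.8857; e^(−k_2 t) = e^(−0.876×0.8430) = 0.4778.
D = 3.049 × (0.8857 − 0.4778) + 1.53 × 0.4778 = 1.244 + 0.7311 = 1.975 mg/L.

D ≈ 1.97 mg/L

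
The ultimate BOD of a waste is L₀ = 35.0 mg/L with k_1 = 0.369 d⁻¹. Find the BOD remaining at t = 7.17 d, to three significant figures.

L ≈ 2.48 mg/L

L_t = L₀ e^(−k_1 t) = 35.0 × e^(−0.369×7.17) = 35.0 × 0.07095 = 2.483 mg/L.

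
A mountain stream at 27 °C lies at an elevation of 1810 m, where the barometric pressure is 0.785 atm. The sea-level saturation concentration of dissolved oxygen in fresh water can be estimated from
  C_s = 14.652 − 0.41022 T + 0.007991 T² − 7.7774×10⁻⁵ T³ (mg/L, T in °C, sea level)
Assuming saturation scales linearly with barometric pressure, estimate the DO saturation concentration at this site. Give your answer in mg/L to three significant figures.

C_s ≈ 6.18 mg/L

At sea level: C_s = 14.652 − 0.41022×27 + 0.007991×27² − 7.7774×10⁻⁵×27³ = 7.871 mg/L.
Pressure correction: C_s' = 7.871 × 0.785 = 6.178 mg/L.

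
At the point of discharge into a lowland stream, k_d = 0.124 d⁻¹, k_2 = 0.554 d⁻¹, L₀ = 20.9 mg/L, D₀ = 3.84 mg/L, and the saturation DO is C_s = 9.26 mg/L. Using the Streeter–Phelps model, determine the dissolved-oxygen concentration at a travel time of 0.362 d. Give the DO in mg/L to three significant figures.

k_d L₀/(k_2−k_d) = 0.124×20.9/(0.554−0.124) = 2.592/0.4300 = 6.027 mg/L.
e^(−k_d t) = e^(−0.124×0.3620) = 0.9561; e^(−k_2 t) = e^(−0.554×0.3620) = 0.8183.
D = 6.027 × (0.9561 − 0.8183) + 3.84 × 0.8183 = 0.8307 + 3.142 = 3.973 mg/L.
DO = C_s − D = 9.26 − 3.973 = 5.287 mg/L.

DO ≈ 5.29 mg/L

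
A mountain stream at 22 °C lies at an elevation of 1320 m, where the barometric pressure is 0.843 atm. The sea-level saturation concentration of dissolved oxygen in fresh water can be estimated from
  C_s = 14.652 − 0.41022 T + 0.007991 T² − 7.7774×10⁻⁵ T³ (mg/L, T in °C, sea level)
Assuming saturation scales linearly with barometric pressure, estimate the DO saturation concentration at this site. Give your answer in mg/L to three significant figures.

At sea level: C_s = 14.652 − 0.41022×22 + 0.007991×22² − 7.7774×10⁻⁵×22³ = 8.667 mg/L.
Pressure correction: C_s' = 8.667 × 0.843 = 7.306 mg/L.

C_s ≈ 7.31 mg/L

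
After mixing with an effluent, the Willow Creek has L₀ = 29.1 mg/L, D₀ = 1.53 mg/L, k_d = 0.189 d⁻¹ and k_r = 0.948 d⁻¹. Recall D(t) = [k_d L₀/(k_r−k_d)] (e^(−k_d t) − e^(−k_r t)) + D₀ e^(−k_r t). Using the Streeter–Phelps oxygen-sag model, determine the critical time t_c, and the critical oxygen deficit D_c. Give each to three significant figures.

t_c ≈ 1.81 d; D_c ≈ 4.12 mg/L

With k_r/k_d = 5.016 and 1 − D₀(k_r−k_d)/(k_d L₀) = 0.7889,
t_c = ln(5.016 × 0.7889) / (0.948 − 0.189) = ln(3.957) / 0.7590 = 1.375/0.7590 = 1.812 d.
D_c = (k_d/k_r) L₀ e^(−k_d t_c) = (0.189/0.948) × 29.1 × e^(−0.189×1.812) = 0.1994 × 29.1 × 0.7100 = 4.119 mg/L.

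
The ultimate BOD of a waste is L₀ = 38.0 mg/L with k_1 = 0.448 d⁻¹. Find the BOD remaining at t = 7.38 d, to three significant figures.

L_t = L₀ e^(−k_1 t) = 38.0 × e^(−0.448×7.38) = 38.0 × 0.03665 = 1.393 mg/L.

L ≈ 1.39 mg/L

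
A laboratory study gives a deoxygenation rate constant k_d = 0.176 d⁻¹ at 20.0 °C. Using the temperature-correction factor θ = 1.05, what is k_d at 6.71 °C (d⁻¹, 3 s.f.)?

k_d(T₂) = k_d(T₁) · θ^(T₂−T₁) = 0.176 × 1.05^(6.71−20.0)
= 0.176 × 1.05^-13.3 = 0.176 × 0.5229 = 0.09203 d⁻¹.

k_d ≈ 0.0920 d⁻¹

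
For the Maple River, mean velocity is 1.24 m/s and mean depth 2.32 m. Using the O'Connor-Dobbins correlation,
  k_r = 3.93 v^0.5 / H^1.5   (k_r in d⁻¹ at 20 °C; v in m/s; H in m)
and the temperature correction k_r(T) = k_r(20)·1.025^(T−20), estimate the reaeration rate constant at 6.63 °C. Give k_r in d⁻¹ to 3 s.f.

k_r ≈ 0.890 d⁻¹

k_r(20) = 3.93 × 1.24^0.5 / 2.32^1.5 = 3.93 × 1.114 / 3.534 = 1.238 d⁻¹.
k_r(6.63) = 1.238 × 1.025^(6.63−20) = 1.238 × 0.7188 = 0.8902 d⁻¹.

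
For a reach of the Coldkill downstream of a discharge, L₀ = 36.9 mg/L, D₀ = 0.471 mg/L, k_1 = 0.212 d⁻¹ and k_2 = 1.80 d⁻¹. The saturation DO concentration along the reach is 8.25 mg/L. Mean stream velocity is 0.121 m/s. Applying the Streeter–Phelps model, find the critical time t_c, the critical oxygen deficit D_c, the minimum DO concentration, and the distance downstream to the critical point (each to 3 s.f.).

t_c ≈ 1.28 d; D_c ≈ 3.31 mg/L; min DO ≈ 4.94 mg/L; x_c ≈ 13.4 km

At the critical point dD/dt = 0, so k_1 L₀ e^(−k_1 t) = k_2 D. Substituting D(t) from the Streeter–Phelps equation and solving for t gives
t_c = ln[(k_2/k_1)(1 − D₀(k_2−k_1)/(k_1 L₀))] / (k_2−k_1).
Here k_2−k_1 = 1.588 d⁻¹ and 1 − D₀(k_2−k_1)/(k_1 L₀) = 1 − 0.471×1.588/(0.212×36.9) = 0.9044, so
t_c = ln(8.491 × 0.9044) / 1.588 = 2.038 / 1.588 = 1.284 d.
L(t_c) = L₀ e^(−k_1 t_c) = 36.9 × 0.7617 = 28.11 mg/L, and at the critical point k_2 D_c = k_1 L, so D_c = (0.212/1.80) × 28.11 = 3.311 mg/L.
Minimum DO = C_s − D_c = 8.25 − 3.311 = 4.939 mg/L.
x_c = v t_c = 0.121 m/s × 1.284 d × 86400 s/d = 13420 m ≈ 13.4 km.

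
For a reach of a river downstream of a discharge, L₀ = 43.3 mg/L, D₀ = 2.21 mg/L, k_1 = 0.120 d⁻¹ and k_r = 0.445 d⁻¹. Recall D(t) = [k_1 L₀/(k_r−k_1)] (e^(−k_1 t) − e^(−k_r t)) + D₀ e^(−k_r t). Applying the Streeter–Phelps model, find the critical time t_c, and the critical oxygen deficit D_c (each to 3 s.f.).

t_c ≈ 3.57 d; D_c ≈ 7.60 mg/L

At the critical point dD/dt = 0, so k_1 L₀ e^(−k_1 t) = k_r D. Substituting D(t) from the Streeter–Phelps equation and solving for t gives
t_c = ln[(k_r/k_1)(1 − D₀(k_r−k_1)/(k_1 L₀))] / (k_r−k_1).
Here k_r−k_1 = 0.3250 d⁻¹ and 1 − D₀(k_r−k_1)/(k_1 L₀) = 1 − 2.21×0.3250/(0.120×43.3) = 0.8618, so
t_c = ln(3.708 × 0.8618) / 0.3250 = 1.162 / 0.3250 = 3.575 d.
D_c = (k_1/k_r) L₀ e^(−k_1 t_c) = (0.120/0.445) × 43.3 × e^(−0.120×3.575) = 0.2697 × 43.3 × 0.6512 = 7.603 mg/L.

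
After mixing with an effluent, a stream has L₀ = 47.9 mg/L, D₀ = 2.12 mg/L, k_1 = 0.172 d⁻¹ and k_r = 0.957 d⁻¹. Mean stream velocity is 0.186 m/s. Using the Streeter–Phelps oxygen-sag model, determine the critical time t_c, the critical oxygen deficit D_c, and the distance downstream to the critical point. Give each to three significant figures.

t_c = [1/(k_r−k_1)] ln[(k_r/k_1)(1 − D₀(k_r−k_1)/(k_1 L₀))]
= [1/(0.957−0.172)] ln[(0.957/0.172)(1 − 2.12×0.7850/(0.172×47.9))]
= (1/0.7850) ln[5.564 × 0.7980] = 1.274 × ln(4.440) = 1.274 × 1.491 = 1.899 d.
D_c = (k_1/k_r) L₀ e^(−k_1 t_c) = (0.172/0.957) × 47.9 × e^(−0.172×1.899) = 0.1797 × 47.9 × 0.7214 = 6.210 mg/L.
x_c = v t_c = 0.186 m/s × 1.899 d × 86400 s/d = 30520 m ≈ 30.5 km.

t_c ≈ 1.90 d; D_c ≈ 6.21 mg/L; x_c ≈ 30.5 km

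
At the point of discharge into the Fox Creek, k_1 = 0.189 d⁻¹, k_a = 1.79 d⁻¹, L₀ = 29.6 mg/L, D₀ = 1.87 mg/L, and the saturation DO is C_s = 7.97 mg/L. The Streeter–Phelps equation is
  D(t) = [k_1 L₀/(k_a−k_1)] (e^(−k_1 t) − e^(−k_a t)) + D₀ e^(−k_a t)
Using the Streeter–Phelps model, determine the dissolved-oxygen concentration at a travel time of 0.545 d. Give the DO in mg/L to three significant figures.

DO ≈ 5.43 mg/L

k_1 L₀/(k_a−k_1) = 0.189×29.6/(1.79−0.189) = 5.594/1.601 = 3.494 mg/L.
e^(−k_1 t) = e^(−0.189×0.5450) = 0.9021; e^(−k_a t) = e^(−1.79×0.5450) = 0.3770.
D = 3.494 × (0.9021 − 0.3770) + 1.87 × 0.3770 = 1.835 + 0.7050 = 2.540 mg/L.
DO = C_s − D = 7.97 − 2.540 = 5.430 mg/L.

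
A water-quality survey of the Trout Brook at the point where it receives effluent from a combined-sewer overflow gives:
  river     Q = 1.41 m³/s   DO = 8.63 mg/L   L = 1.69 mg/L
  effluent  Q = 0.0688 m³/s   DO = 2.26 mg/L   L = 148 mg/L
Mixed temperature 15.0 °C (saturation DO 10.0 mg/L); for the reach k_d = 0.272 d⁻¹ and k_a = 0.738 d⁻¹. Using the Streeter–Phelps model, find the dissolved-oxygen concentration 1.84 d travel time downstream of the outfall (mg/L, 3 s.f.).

DO ≈ 7.84 mg/L

Mixed DO = (1.41×8.63 + 0.0688×2.26)/(1.41+0.0688) = 12.32/1.479 = 8.334 mg/L.
Mixed L₀ = (1.41×1.69 + 0.0688×148)/(1.479) = 12.57/1.479 = 8.497 mg/L.
Initial deficit D₀ = C_s − DO₀ = 10.0 − 8.334 = 1.666 mg/L.
D(1.84) = [0.272×8.497/(0.738−0.272)](e^(−0.272×1.84) − e^(−0.738×1.84)) + 1.666 e^(−0.738×1.84)
= 4.960 × (0.6062 − 0.2572) + 1.666 × 0.2572 = 2.160 mg/L.
DO = 10.0 − 2.160 = 7.840 mg/L.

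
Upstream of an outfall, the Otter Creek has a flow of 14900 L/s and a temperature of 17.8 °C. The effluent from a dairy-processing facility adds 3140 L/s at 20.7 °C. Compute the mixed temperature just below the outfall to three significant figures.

18.3 °C

Flow-weighted mixing: C = (Q_r C_r + Q_w C_w)/(Q_r + Q_w)
= (14900×17.8 + 3140×20.7)/(14900 + 3140) = 330200/18040 = 18.30 °C.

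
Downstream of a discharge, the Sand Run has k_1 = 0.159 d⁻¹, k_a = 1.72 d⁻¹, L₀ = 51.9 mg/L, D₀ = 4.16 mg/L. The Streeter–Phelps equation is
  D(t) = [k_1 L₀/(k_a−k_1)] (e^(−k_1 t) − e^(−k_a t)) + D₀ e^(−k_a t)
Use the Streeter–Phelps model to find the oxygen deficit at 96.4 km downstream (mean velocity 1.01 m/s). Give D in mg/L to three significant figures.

Travel time t = x/v = 96.4 km / (1.01 m/s) = 96400 m / 1.01 m/s = 95450 s = 1.105 d.
k_1 L₀/(k_a−k_1) = 0.159×51.9/(1.72−0.159) = 8.252/1.561 = 5.286 mg/L.
e^(−k_1 t) = e^(−0.159×1.105) = 0.8389; e^(−k_a t) = e^(−1.72×1.105) = 0.1496.
D = 5.286 × (0.8389 − 0.1496) + 4.16 × 0.1496 = 3.644 + 0.6222 = 4.266 mg/L.

D ≈ 4.27 mg/L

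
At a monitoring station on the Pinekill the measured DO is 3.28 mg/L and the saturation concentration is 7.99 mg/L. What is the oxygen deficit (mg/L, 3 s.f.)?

D = C_s − C = 7.99 − 3.28 = 4.71 mg/L.

D ≈ 4.71 mg/L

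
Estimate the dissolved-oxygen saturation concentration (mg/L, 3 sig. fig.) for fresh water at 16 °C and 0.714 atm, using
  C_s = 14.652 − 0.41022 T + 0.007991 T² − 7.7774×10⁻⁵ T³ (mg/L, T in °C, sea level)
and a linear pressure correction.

C_s ≈ 7.01 mg/L

At sea level: C_s = 14.652 − 0.41022×16 + 0.007991×16² − 7.7774×10⁻⁵×16³ = 9.816 mg/L.
Pressure correction: C_s' = 9.816 × 0.714 = 7.008 mg/L.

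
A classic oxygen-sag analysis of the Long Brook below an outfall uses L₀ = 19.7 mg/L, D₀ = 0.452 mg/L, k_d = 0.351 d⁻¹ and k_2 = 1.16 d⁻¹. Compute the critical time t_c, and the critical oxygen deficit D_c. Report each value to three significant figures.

At the critical point dD/dt = 0, so k_d L₀ e^(−k_d t) = k_2 D. Substituting D(t) from the Streeter–Phelps equation and solving for t gives
t_c = ln[(k_2/k_d)(1 − D₀(k_2−k_d)/(k_d L₀))] / (k_2−k_d).
Here k_2−k_d = 0.8090 d⁻¹ and 1 − D₀(k_2−k_d)/(k_d L₀) = 1 − 0.452×0.8090/(0.351×19.7) = 0.9471, so
t_c = ln(3.305 × 0.9471) / 0.8090 = 1.141 / 0.8090 = 1.410 d.
D_c = (k_d/k_2) L₀ e^(−k_d t_c) = (0.351/1.16) × 19.7 × e^(−0.351×1.410) = 0.3026 × 19.7 × 0.6095 = 3.633 mg/L.

t_c ≈ 1.41 d; D_c ≈ 3.63 mg/L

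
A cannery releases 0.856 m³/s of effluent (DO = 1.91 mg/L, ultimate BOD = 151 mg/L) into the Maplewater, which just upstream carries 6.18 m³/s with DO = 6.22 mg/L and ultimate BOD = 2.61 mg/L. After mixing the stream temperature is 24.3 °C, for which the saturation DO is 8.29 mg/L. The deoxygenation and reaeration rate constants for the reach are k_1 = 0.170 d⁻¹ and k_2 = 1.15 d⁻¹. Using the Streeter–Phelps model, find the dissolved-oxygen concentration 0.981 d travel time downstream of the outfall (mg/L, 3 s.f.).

Mixed DO = (6.18×6.22 + 0.856×1.91)/(6.18+0.856) = 40.07/7.036 = 5.696 mg/L.
Mixed L₀ = (6.18×2.61 + 0.856×151)/(7.036) = 145.4/7.036 = 20.66 mg/L.
Initial deficit D₀ = C_s − DO₀ = 8.29 − 5.696 = 2.594 mg/L.
D(0.981) = [0.170×20.66/(1.15−0.170)](e^(−0.170×0.981) − e^(−1.15×0.981)) + 2.594 e^(−1.15×0.981)
= 3.584 × (0.8464 − 0.3236) + 2.594 × 0.3236 = 2.713 mg/L.
DO = 8.29 − 2.713 = 5.577 mg/L.

DO ≈ 5.58 mg/L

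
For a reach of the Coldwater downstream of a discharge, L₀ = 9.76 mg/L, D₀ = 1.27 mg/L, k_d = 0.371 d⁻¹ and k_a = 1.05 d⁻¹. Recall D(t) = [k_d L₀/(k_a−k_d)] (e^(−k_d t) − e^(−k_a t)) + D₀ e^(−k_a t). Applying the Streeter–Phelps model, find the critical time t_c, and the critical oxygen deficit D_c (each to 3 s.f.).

t_c = [1/(k_a−k_d)] ln[(k_a/k_d)(1 − D₀(k_a−k_d)/(k_d L₀))]
= [1/(1.05−0.371)] ln[(1.05/0.371)(1 − 1.27×0.6790/(0.371×9.76))]
= (1/0.6790) ln[2.830 × 0.7619] = 1.473 × ln(2.156) = 1.473 × 0.7683 = 1.132 d.
L(t_c) = L₀ e^(−k_d t_c) = 9.76 × 0.6572 = 6.414 mg/L, and at the critical point k_a D_c = k_d L, so D_c = (0.371/1.05) × 6.414 = 2.266 mg/L.

t_c ≈ 1.13 d; D_c ≈ 2.27 mg/L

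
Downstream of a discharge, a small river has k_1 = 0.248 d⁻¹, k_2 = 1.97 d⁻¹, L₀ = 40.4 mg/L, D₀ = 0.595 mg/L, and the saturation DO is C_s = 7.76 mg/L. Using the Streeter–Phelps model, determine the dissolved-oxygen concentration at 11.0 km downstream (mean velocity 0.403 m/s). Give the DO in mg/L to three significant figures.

Travel time t = x/v = 11.0 km / (0.403 m/s) = 11000 m / 0.403 m/s = 27300 s = 0.3159 d.
k_1 L₀/(k_2−k_1) = 0.248×40.4/(1.97−0.248) = 10.02/1.722 = 5.818 mg/L.
e^(−k_1 t) = e^(−0.248×0.3159) = 0.9246; e^(−k_2 t) = e^(−1.97×0.3159) = 0.5367.
D = 5.818 × (0.9246 − 0.5367) + 0.595 × 0.5367 = 2.257 + 0.3193 = 2.577 mg/L.
DO = C_s − D = 7.76 − 2.577 = 5.183 mg/L.

DO ≈ 5.18 mg/L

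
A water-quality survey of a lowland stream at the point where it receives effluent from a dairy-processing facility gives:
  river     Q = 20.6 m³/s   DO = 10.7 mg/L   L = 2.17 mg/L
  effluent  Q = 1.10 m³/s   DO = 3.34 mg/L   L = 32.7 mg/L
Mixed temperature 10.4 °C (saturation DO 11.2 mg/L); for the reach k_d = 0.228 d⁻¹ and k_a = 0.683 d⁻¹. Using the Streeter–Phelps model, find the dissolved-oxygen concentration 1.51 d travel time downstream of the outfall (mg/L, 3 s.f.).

DO ≈ 10.2 mg/L

Mixed DO = (20.6×10.7 + 1.10×3.34)/(20.6+1.10) = 224.1/21.70 = 10.33 mg/L.
Mixed L₀ = (20.6×2.17 + 1.10×32.7)/(21.70) = 80.67/21.70 = 3.718 mg/L.
Initial deficit D₀ = C_s − DO₀ = 11.2 − 10.33 = 0.8731 mg/L.
D(1.51) = [0.228×3.718/(0.683−0.228)](e^(−0.228×1.51) − e^(−0.683×1.51)) + 0.8731 e^(−0.683×1.51)
= 1.863 × (0.7087 − 0.3565) + 0.8731 × 0.3565 = 0.9674 mg/L.
DO = 11.2 − 0.9674 = 10.23 mg/L.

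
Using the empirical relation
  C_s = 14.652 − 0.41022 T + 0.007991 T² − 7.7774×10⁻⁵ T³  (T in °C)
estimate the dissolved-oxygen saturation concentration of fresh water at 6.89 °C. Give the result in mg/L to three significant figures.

C_s = 14.652 − 0.41022×6.89 + 0.007991×6.89² − 7.7774×10⁻⁵×6.89³ = 12.18 mg/L.

C_s ≈ 12.2 mg/L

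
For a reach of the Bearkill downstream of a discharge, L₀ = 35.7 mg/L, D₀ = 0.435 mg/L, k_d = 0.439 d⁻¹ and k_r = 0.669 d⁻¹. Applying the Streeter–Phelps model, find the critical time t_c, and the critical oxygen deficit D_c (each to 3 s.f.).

With k_r/k_d = 1.524 and 1 − D₀(k_r−k_d)/(k_d L₀) = 0.9936,
t_c = ln(1.524 × 0.9936) / (0.669 − 0.439) = ln(1.514) / 0.2300 = 0.4149/0.2300 = 1.804 d.
D_c = (k_d/k_r) L₀ e^(−k_d t_c) = (0.439/0.669) × 35.7 × e^(−0.439×1.804) = 0.6562 × 35.7 × 0.4530 = 10.61 mg/L.

t_c ≈ 1.80 d; D_c ≈ 10.6 mg/L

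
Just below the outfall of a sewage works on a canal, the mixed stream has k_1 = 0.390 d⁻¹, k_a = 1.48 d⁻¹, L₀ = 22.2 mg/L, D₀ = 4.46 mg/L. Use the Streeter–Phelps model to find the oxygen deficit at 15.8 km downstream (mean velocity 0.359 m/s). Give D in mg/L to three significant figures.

D ≈ 4.87 mg/L

Travel time t = x/v = 15.8 km / (0.359 m/s) = 15800 m / 0.359 m/s = 44010 s = 0.5094 d.
k_1 L₀/(k_a−k_1) = 0.390×22.2/(1.48−0.390) = 8.658/1.090 = 7.943 mg/L.
e^(−k_1 t) = e^(−0.390×0.5094) = 0.8198; e^(−k_a t) = e^(−1.48×0.5094) = 0.4705.
D = 7.943 × (0.8198 − 0.4705) + 4.46 × 0.4705 = 2.775 + 2.099 = 4.873 mg/L.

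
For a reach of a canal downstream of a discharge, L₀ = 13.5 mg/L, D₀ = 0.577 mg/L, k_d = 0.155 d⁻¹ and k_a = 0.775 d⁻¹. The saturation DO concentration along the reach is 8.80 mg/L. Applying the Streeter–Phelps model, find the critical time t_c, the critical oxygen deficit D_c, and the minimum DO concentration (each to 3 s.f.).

t_c ≈ 2.29 d; D_c ≈ 1.89 mg/L; min DO ≈ 6.91 mg/L

At the critical point dD/dt = 0, so k_d L₀ e^(−k_d t) = k_a D. Substituting D(t) from the Streeter–Phelps equation and solving for t gives
t_c = ln[(k_a/k_d)(1 − D₀(k_a−k_d)/(k_d L₀))] / (k_a−k_d).
Here k_a−k_d = 0.6200 d⁻¹ and 1 − D₀(k_a−k_d)/(k_d L₀) = 1 − 0.577×0.6200/(0.155×13.5) = 0.8290, so
t_c = ln(5.000 × 0.8290) / 0.6200 = 1.422 / 0.6200 = 2.293 d.
L(t_c) = L₀ e^(−k_d t_c) = 13.5 × 0.7008 = 9.461 mg/L, and at the critical point k_a D_c = k_d L, so D_c = (0.155/0.775) × 9.461 = 1.892 mg/L.
Minimum DO = C_s − D_c = 8.80 − 1.892 = 6.908 mg/L.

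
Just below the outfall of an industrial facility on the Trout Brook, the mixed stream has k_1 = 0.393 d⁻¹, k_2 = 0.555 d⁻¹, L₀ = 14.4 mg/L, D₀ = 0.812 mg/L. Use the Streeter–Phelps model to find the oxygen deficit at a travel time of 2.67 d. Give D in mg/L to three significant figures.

D ≈ 4.48 mg/L

k_1 L₀/(k_2−k_1) = 0.393×14.4/(0.555−0.393) = 5.659/0.1620 = 34.93 mg/L.
e^(−k_1 t) = e^(−0.393×2.670) = 0.3502; e^(−k_2 t) = e^(−0.555×2.670) = 0.2272.
D = 34.93 × (0.3502 − 0.2272) + 0.812 × 0.2272 = 4.295 + 0.1845 = 4.480 mg/L.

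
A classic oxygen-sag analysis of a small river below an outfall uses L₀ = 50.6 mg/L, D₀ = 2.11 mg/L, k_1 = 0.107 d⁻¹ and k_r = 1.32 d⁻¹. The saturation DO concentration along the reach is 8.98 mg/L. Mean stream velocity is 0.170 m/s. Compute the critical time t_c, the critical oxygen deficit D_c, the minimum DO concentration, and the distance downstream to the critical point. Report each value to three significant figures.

With k_r/k_1 = 12.34 and 1 − D₀(k_r−k_1)/(k_1 L₀) = 0.5273,
t_c = ln(12.34 × 0.5273) / (1.32 − 0.107) = ln(6.505) / 1.213 = 1.873/1.213 = 1.544 d.
D_c = (k_1/k_r) L₀ e^(−k_1 t_c) = (0.107/1.32) × 50.6 × e^(−0.107×1.544) = 0.08106 × 50.6 × 0.8477 = 3.477 mg/L.
Minimum DO = C_s − D_c = 8.98 − 3.477 = 5.503 mg/L.
x_c = v t_c = 0.170 m/s × 1.544 d × 86400 s/d = 22670 m ≈ 22.7 km.

t_c ≈ 1.54 d; D_c ≈ 3.48 mg/L; min DO ≈ 5.50 mg/L; x_c ≈ 22.7 km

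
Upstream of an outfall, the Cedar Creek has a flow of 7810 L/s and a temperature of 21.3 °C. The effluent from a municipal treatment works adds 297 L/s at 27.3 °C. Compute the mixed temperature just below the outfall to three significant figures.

Flow-weighted mixing: C = (Q_r C_r + Q_w C_w)/(Q_r + Q_w)
= (7810×21.3 + 297×27.3)/(7810 + 297) = 174500/8107 = 21.52 °C.

21.5 °C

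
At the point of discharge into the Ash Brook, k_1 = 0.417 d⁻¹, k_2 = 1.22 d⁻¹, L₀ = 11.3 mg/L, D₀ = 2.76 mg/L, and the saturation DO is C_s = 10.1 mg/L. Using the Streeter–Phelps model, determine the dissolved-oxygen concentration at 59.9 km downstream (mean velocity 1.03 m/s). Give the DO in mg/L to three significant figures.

DO ≈ 7.04 mg/L

Travel time t = x/v = 59.9 km / (1.03 m/s) = 59900 m / 1.03 m/s = 58160 s = 0.6731 d.
k_1 L₀/(k_2−k_1) = 0.417×11.3/(1.22−0.417) = 4.712/0.8030 = 5.868 mg/L.
e^(−k_1 t) = e^(−0.417×0.6731) = 0.7553; e^(−k_2 t) = e^(−1.22×0.6731) = 0.4399.
D = 5.868 × (0.7553 − 0.4399) + 2.76 × 0.4399 = 1.851 + 1.214 = 3.065 mg/L.
DO = C_s − D = 10.1 − 3.065 = 7.035 mg/L.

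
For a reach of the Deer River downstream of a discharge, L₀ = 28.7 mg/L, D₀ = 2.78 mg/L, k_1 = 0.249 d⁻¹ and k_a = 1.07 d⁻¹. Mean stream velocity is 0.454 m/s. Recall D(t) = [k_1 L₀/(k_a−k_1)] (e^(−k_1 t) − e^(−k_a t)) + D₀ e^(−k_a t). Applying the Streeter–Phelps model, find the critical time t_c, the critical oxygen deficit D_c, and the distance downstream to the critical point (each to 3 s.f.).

t_c ≈ 1.31 d; D_c ≈ 4.82 mg/L; x_c ≈ 51.3 km

With k_a/k_1 = 4.297 and 1 − D₀(k_a−k_1)/(k_1 L₀) = 0.6806,
t_c = ln(4.297 × 0.6806) / (1.07 − 0.249) = ln(2.925) / 0.8210 = 1.073/0.8210 = 1.307 d.
L(t_c) = L₀ e^(−k_1 t_c) = 28.7 × 0.7222 = 20.73 mg/L, and at the critical point k_a D_c = k_1 L, so D_c = (0.249/1.07) × 20.73 = 4.823 mg/L.
x_c = v t_c = 0.454 m/s × 1.307 d × 86400 s/d = 51280 m ≈ 51.3 km.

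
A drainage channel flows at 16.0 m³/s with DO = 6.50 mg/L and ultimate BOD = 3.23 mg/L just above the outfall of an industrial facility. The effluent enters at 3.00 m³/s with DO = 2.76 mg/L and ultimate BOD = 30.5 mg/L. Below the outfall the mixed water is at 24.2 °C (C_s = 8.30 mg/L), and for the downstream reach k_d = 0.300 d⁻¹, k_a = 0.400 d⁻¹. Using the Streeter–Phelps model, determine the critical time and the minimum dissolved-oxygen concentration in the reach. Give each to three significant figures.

t_c ≈ 1.76 d; minimum DO ≈ 4.97 mg/L

Mixed DO = (16.0×6.50 + 3.00×2.76)/(16.0+3.00) = 112.3/19.00 = 5.909 mg/L.
Mixed L₀ = (16.0×3.23 + 3.00×30.5)/(19.00) = 143.2/19.00 = 7.536 mg/L.
Initial deficit D₀ = C_s − DO₀ = 8.30 − 5.909 = 2.391 mg/L.
t_c = (1/0.1000) ln[(0.400/0.300)(1 − 2.391×0.1000/(0.300×7.536))] = 10.00 × ln(1.192) = 1.759 d.
D_c = (0.300/0.400) × 7.536 × e^(−0.300×1.759) = 0.7500 × 7.536 × 0.5899 = 3.334 mg/L.
Minimum DO = 8.30 − 3.334 = 4.966 mg/L.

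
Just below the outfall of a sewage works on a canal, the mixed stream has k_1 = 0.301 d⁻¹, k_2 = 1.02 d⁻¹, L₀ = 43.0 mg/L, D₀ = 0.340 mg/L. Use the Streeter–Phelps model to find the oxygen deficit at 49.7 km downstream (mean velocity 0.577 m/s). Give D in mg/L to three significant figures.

Travel time t = x/v = 49.7 km / (0.577 m/s) = 49700 m / 0.577 m/s = 86140 s = 0.9969 d.
k_1 L₀/(k_2−k_1) = 0.301×43.0/(1.02−0.301) = 12.94/0.7190 = 18.00 mg/L.
e^(−k_1 t) = e^(−0.301×0.9969) = 0.7408; e^(−k_2 t) = e^(−1.02×0.9969) = 0.3617.
D = 18.00 × (0.7408 − 0.3617) + 0.340 × 0.3617 = 6.823 + 0.1230 = 6.946 mg/L.

D ≈ 6.95 mg/L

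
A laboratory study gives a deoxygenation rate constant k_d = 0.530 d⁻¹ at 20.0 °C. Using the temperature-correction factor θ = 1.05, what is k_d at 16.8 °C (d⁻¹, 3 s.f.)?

k_d(T₂) = k_d(T₁) · θ^(T₂−T₁) = 0.530 × 1.05^(16.8−20.0)
= 0.530 × 1.05^-3.20 = 0.530 × 0.8554 = 0.4534 d⁻¹.

k_d ≈ 0.453 d⁻¹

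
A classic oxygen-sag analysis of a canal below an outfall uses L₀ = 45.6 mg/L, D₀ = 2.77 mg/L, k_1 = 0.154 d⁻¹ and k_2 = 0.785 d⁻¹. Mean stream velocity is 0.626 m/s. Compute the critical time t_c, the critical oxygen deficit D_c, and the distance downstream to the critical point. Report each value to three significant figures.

t_c ≈ 2.13 d; D_c ≈ 6.45 mg/L; x_c ≈ 115 km

t_c = [1/(k_2−k_1)] ln[(k_2/k_1)(1 − D₀(k_2−k_1)/(k_1 L₀))]
= [1/(0.785−0.154)] ln[(0.785/0.154)(1 − 2.77×0.6310/(0.154×45.6))]
= (1/0.6310) ln[5.097 × 0.7511] = 1.585 × ln(3.829) = 1.585 × 1.343 = 2.128 d.
L(t_c) = L₀ e^(−k_1 t_c) = 45.6 × 0.7206 = 32.86 mg/L, and at the critical point k_2 D_c = k_1 L, so D_c = (0.154/0.785) × 32.86 = 6.446 mg/L.
x_c = v t_c = 0.626 m/s × 2.128 d × 86400 s/d = 115100 m ≈ 115 km.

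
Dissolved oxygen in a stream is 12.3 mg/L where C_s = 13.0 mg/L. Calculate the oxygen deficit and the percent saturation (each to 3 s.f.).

D ≈ 0.700 mg/L; 94.6 % saturation

D = C_s − C = 13.0 − 12.3 = 0.700 mg/L.
% saturation = 12.3/13.0 × 100 = 94.6 %.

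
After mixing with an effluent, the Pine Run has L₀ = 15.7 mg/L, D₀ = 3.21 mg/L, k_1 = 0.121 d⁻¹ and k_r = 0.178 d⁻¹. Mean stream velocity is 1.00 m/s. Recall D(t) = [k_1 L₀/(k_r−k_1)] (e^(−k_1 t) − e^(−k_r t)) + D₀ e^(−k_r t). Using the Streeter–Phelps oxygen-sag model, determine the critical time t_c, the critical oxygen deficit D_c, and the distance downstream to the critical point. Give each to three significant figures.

With k_r/k_1 = 1.471 and 1 − D₀(k_r−k_1)/(k_1 L₀) = 0.9037,
t_c = ln(1.471 × 0.9037) / (0.178 − 0.121) = ln(1.329) / 0.05700 = 0.2847/0.05700 = 4.995 d.
L(t_c) = L₀ e^(−k_1 t_c) = 15.7 × 0.5464 = 8.578 mg/L, and at the critical point k_r D_c = k_1 L, so D_c = (0.121/0.178) × 8.578 = 5.831 mg/L.
x_c = v t_c = 1.00 m/s × 4.995 d × 86400 s/d = 431600 m ≈ 432 km.

t_c ≈ 5.00 d; D_c ≈ 5.83 mg/L; x_c ≈ 432 km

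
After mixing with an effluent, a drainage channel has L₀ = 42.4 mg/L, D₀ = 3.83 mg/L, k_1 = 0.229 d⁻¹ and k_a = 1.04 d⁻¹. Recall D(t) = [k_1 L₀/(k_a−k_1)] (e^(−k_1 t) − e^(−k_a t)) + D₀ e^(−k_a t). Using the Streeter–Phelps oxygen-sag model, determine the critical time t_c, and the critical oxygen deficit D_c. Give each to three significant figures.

t_c ≈ 1.39 d; D_c ≈ 6.79 mg/L

At the critical point dD/dt = 0, so k_1 L₀ e^(−k_1 t) = k_a D. Substituting D(t) from the Streeter–Phelps equation and solving for t gives
t_c = ln[(k_a/k_1)(1 − D₀(k_a−k_1)/(k_1 L₀))] / (k_a−k_1).
Here k_a−k_1 = 0.8110 d⁻¹ and 1 − D₀(k_a−k_1)/(k_1 L₀) = 1 − 3.83×0.8110/(0.229×42.4) = 0.6801, so
t_c = ln(4.541 × 0.6801) / 0.8110 = 1.128 / 0.8110 = 1.391 d.
L(t_c) = L₀ e^(−k_1 t_c) = 42.4 × 0.7273 = 30.84 mg/L, and at the critical point k_a D_c = k_1 L, so D_c = (0.229/1.04) × 30.84 = 6.790 mg/L.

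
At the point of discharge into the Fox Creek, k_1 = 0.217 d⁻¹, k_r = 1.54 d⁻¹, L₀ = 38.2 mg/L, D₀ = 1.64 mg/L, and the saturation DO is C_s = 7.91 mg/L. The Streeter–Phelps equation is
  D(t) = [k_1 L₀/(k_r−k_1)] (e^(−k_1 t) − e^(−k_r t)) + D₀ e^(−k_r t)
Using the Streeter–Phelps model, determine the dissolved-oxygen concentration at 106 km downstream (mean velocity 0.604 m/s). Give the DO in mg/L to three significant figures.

Travel time t = x/v = 106 km / (0.604 m/s) = 106000 m / 0.604 m/s = 175500 s = 2.031 d.
k_1 L₀/(k_r−k_1) = 0.217×38.2/(1.54−0.217) = 8.289/1.323 = 6.266 mg/L.
e^(−k_1 t) = e^(−0.217×2.031) = 0.6435; e^(−k_r t) = e^(−1.54×2.031) = 0.04380.
D = 6.266 × (0.6435 − 0.04380) + 1.64 × 0.04380 = 3.758 + 0.07184 = 3.830 mg/L.
DO = C_s − D = 7.91 − 3.830 = 4.080 mg/L.

DO ≈ 4.08 mg/L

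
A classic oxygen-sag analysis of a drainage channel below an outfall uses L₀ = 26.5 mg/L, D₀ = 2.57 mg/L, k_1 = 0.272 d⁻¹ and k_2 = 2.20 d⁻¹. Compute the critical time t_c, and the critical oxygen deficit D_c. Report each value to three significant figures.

t_c ≈ 0.481 d; D_c ≈ 2.87 mg/L

At the critical point dD/dt = 0, so k_1 L₀ e^(−k_1 t) = k_2 D. Substituting D(t) from the Streeter–Phelps equation and solving for t gives
t_c = ln[(k_2/k_1)(1 − D₀(k_2−k_1)/(k_1 L₀))] / (k_2−k_1).
Here k_2−k_1 = 1.928 d⁻¹ and 1 − D₀(k_2−k_1)/(k_1 L₀) = 1 − 2.57×1.928/(0.272×26.5) = 0.3126, so
t_c = ln(8.088 × 0.3126) / 1.928 = 0.9275 / 1.928 = 0.4811 d.
L(t_c) = L₀ e^(−k_1 t_c) = 26.5 × 0.8773 = 23.25 mg/L, and at the critical point k_2 D_c = k_1 L, so D_c = (0.272/2.20) × 23.25 = 2.875 mg/L.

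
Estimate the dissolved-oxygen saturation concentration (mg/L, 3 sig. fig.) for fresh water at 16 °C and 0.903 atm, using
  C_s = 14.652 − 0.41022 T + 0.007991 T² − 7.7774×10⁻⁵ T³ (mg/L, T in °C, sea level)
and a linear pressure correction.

At sea level: C_s = 14.652 − 0.41022×16 + 0.007991×16² − 7.7774×10⁻⁵×16³ = 9.816 mg/L.
Pressure correction: C_s' = 9.816 × 0.903 = 8.863 mg/L.

C_s ≈ 8.86 mg/L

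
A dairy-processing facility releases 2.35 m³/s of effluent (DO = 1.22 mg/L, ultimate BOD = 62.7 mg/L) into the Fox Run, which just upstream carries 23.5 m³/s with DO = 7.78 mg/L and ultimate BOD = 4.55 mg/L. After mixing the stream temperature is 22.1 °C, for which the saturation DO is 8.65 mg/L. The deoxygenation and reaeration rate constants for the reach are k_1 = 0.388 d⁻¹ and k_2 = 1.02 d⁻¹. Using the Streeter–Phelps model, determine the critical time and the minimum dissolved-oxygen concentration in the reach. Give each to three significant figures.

t_c ≈ 1.09 d; minimum DO ≈ 6.20 mg/L

Mixed DO = (23.5×7.78 + 2.35×1.22)/(23.5+2.35) = 185.7/25.85 = 7.184 mg/L.
Mixed L₀ = (23.5×4.55 + 2.35×62.7)/(25.85) = 254.3/25.85 = 9.836 mg/L.
Initial deficit D₀ = C_s − DO₀ = 8.65 − 7.184 = 1.466 mg/L.
t_c = (1/0.6320) ln[(1.02/0.388)(1 − 1.466×0.6320/(0.388×9.836))] = 1.582 × ln(1.991) = 1.089 d.
D_c = (0.388/1.02) × 9.836 × e^(−0.388×1.089) = 0.3804 × 9.836 × 0.6553 = 2.452 mg/L.
Minimum DO = 8.65 − 2.452 = 6.198 mg/L.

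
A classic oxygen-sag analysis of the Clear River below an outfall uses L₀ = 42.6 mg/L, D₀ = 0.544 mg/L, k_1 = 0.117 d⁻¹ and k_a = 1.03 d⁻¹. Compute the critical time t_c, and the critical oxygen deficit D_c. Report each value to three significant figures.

With k_a/k_1 = 8.803 and 1 − D₀(k_a−k_1)/(k_1 L₀) = 0.9004,
t_c = ln(8.803 × 0.9004) / (1.03 − 0.117) = ln(7.926) / 0.9130 = 2.070/0.9130 = 2.267 d.
D_c = (k_1/k_a) L₀ e^(−k_1 t_c) = (0.117/1.03) × 42.6 × e^(−0.117×2.267) = 0.1136 × 42.6 × 0.7670 = 3.711 mg/L.

t_c ≈ 2.27 d; D_c ≈ 3.71 mg/L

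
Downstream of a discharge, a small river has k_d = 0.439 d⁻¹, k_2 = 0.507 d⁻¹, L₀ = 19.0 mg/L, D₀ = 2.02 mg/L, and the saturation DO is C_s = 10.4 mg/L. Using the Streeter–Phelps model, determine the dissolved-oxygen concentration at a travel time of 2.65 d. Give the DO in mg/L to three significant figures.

DO ≈ 3.55 mg/L

k_d L₀/(k_2−k_d) = 0.439×19.0/(0.507−0.439) = 8.341/0.06800 = 122.7 mg/L.
e^(−k_d t) = e^(−0.439×2.650) = 0.3124; e^(−k_2 t) = e^(−0.507×2.650) = 0.2609.
D = 122.7 × (0.3124 − 0.2609) + 2.02 × 0.2609 = 6.320 + 0.5271 = 6.847 mg/L.
DO = C_s − D = 10.4 − 6.847 = 3.553 mg/L.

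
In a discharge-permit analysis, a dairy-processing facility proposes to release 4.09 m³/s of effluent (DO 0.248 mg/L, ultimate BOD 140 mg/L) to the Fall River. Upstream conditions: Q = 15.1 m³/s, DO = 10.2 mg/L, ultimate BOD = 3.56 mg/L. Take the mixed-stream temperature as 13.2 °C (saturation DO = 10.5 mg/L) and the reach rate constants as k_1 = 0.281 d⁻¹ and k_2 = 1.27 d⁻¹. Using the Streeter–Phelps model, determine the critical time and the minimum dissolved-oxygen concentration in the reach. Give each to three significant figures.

t_c ≈ 1.22 d; minimum DO ≈ 5.37 mg/L

Mixed DO = (15.1×10.2 + 4.09×0.248)/(15.1+4.09) = 155.0/19.19 = 8.079 mg/L.
Mixed L₀ = (15.1×3.56 + 4.09×140)/(19.19) = 626.4/19.19 = 32.64 mg/L.
Initial deficit D₀ = C_s − DO₀ = 10.5 − 8.079 = 2.421 mg/L.
t_c = (1/0.9890) ln[(1.27/0.281)(1 − 2.421×0.9890/(0.281×32.64))] = 1.011 × ln(3.340) = 1.219 d.
D_c = (0.281/1.27) × 32.64 × e^(−0.281×1.219) = 0.2213 × 32.64 × 0.7099 = 5.127 mg/L.
Minimum DO = 10.5 − 5.127 = 5.373 mg/L.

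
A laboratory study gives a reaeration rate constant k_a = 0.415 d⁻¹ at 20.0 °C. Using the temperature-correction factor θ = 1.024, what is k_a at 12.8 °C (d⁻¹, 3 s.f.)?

k_a(T₂) = k_a(T₁) · θ^(T₂−T₁) = 0.415 × 1.024^(12.8−20.0)
= 0.415 × 1.024^-7.20 = 0.415 × 0.8430 = 0.3499 d⁻¹.

k_a ≈ 0.350 d⁻¹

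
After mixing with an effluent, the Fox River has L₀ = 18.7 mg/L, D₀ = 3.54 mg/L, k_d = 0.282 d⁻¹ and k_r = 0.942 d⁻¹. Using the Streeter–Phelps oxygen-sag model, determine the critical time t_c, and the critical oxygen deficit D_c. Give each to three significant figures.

t_c ≈ 0.941 d; D_c ≈ 4.29 mg/L

t_c = [1/(k_r−k_d)] ln[(k_r/k_d)(1 − D₀(k_r−k_d)/(k_d L₀))]
= [1/(0.942−0.282)] ln[(0.942/0.282)(1 − 3.54×0.6600/(0.282×18.7))]
= (1/0.6600) ln[3.340 × 0.5569] = 1.515 × ln(1.860) = 1.515 × 0.6208 = 0.9406 d.
L(t_c) = L₀ e^(−k_d t_c) = 18.7 × 0.7670 = 14.34 mg/L, and at the critical point k_r D_c = k_d L, so D_c = (0.282/0.942) × 14.34 = 4.294 mg/L.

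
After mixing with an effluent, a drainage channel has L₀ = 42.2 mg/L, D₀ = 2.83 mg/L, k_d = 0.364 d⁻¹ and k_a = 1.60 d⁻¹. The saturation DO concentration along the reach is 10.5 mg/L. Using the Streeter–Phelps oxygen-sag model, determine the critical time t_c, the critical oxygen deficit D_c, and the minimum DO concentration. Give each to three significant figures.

At the critical point dD/dt = 0, so k_d L₀ e^(−k_d t) = k_a D. Substituting D(t) from the Streeter–Phelps equation and solving for t gives
t_c = ln[(k_a/k_d)(1 − D₀(k_a−k_d)/(k_d L₀))] / (k_a−k_d).
Here k_a−k_d = 1.236 d⁻¹ and 1 − D₀(k_a−k_d)/(k_d L₀) = 1 − 2.83×1.236/(0.364×42.2) = 0.7723, so
t_c = ln(4.396 × 0.7723) / 1.236 = 1.222 / 1.236 = 0.9888 d.
L(t_c) = L₀ e^(−k_d t_c) = 42.2 × 0.6977 = 29.44 mg/L, and at the critical point k_a D_c = k_d L, so D_c = (0.364/1.60) × 29.44 = 6.698 mg/L.
Minimum DO = C_s − D_c = 10.5 − 6.698 = 3.802 mg/L.

t_c ≈ 0.989 d; D_c ≈ 6.70 mg/L; min DO ≈ 3.80 mg/L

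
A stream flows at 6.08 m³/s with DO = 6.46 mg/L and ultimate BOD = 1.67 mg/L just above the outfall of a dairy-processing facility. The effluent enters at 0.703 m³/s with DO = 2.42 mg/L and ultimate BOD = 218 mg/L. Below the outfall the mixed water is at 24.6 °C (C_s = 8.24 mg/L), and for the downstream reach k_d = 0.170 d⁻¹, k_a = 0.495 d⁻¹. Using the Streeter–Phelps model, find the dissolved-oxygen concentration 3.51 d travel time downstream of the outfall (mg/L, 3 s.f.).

DO ≈ 3.13 mg/L

Mixed DO = (6.08×6.46 + 0.703×2.42)/(6.08+0.703) = 40.98/6.783 = 6.041 mg/L.
Mixed L₀ = (6.08×1.67 + 0.703×218)/(6.783) = 163.4/6.783 = 24.09 mg/L.
Initial deficit D₀ = C_s − DO₀ = 8.24 − 6.041 = 2.199 mg/L.
D(3.51) = [0.170×24.09/(0.495−0.170)](e^(−0.170×3.51) − e^(−0.495×3.51)) + 2.199 e^(−0.495×3.51)
= 12.60 × (0.5506 − 0.1760) + 2.199 × 0.1760 = 5.108 mg/L.
DO = 8.24 − 5.108 = 3.132 mg/L.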